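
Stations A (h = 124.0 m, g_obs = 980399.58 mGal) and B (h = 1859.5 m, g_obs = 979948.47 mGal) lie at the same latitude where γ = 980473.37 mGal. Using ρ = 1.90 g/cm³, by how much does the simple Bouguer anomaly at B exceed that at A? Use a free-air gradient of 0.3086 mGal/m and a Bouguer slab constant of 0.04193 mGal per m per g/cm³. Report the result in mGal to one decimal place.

-53.8

Δg_SB(A) = 980399.58 − 980473.37 + 0.3086×124.0 − 0.04193×1.90×124.0 = -45.40 mGal
Δg_SB(B) = 979948.47 − 980473.37 + 0.3086×1859.5 − 0.04193×1.90×1859.5 = -99.20 mGal
Difference = -99.20 − (-45.40) = -53.80 mGal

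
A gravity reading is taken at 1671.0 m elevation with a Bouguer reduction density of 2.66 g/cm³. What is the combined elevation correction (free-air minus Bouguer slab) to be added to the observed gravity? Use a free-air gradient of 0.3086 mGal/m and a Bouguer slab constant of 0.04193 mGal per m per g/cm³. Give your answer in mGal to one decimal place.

Combined gradient = 0.3086 − 0.04193 × 2.66 = 0.1970662 mGal/m
Combined elevation correction = 0.1970662 × 1671.0 = 329.3 mGal

329.3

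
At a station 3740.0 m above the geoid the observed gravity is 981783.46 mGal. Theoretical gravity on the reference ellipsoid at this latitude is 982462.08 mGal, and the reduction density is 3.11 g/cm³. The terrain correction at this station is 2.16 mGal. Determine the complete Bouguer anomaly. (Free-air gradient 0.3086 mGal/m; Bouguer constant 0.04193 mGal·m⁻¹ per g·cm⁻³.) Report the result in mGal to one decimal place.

-10.0

Free-air correction = 0.3086 × 3740.0 = 1154.16 mGal
Free-air anomaly = 981783.46 − 982462.08 + (1154.16) = 475.54 mGal
Bouguer slab correction = 0.04193 × 3.11 × 3740.0 = 487.70 mGal
Simple Bouguer anomaly = 475.54 − (487.70) = -12.16 mGal
Complete Bouguer anomaly = -12.16 + 2.16 = -10.00 mGal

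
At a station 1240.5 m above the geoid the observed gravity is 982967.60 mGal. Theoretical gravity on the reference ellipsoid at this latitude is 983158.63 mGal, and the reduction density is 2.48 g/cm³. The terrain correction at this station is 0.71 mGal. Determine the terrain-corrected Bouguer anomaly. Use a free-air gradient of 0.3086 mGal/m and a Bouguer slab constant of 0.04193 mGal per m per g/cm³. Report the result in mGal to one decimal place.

63.5

Free-air correction = 0.3086 × 1240.5 = 382.82 mGal
Free-air anomaly = 982967.60 − 983158.63 + (382.82) = 191.79 mGal
Bouguer slab correction = 0.04193 × 2.48 × 1240.5 = 129.00 mGal
Simple Bouguer anomaly = 191.79 − (129.00) = 62.79 mGal
Complete Bouguer anomaly = 62.79 + 0.71 = 63.50 mGal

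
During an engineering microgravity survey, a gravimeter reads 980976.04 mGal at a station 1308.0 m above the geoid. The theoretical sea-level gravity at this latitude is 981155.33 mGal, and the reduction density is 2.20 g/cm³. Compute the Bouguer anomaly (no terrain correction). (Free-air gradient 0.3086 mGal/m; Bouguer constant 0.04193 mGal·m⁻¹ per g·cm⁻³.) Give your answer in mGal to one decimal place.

103.7

Free-air correction = 0.3086 × 1308.0 = 403.65 mGal
Free-air anomaly = 980976.04 − 981155.33 + (403.65) = 224.36 mGal
Bouguer slab correction = 0.04193 × 2.20 × 1308.0 = 120.66 mGal
Simple Bouguer anomaly = 224.36 − (120.66) = 103.70 mGal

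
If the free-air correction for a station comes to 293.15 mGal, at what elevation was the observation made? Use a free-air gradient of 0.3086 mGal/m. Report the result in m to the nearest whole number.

h = 293.15 / 0.3086 = 949.94 m

950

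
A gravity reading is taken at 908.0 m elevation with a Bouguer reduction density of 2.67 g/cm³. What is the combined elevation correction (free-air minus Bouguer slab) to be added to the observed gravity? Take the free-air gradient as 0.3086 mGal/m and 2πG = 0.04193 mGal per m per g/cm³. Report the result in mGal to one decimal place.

178.6

Combined gradient = 0.3086 − 0.04193 × 2.67 = 0.1966469 mGal/m
Combined elevation correction = 0.1966469 × 908.0 = 178.6 mGal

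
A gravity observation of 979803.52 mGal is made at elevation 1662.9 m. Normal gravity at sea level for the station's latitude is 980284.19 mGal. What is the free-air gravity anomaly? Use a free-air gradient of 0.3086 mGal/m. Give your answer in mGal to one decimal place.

Free-air correction = 0.3086 × 1662.9 = 513.17 mGal
Free-air anomaly = 979803.52 − 980284.19 + (513.17) = 32.50 mGal

32.5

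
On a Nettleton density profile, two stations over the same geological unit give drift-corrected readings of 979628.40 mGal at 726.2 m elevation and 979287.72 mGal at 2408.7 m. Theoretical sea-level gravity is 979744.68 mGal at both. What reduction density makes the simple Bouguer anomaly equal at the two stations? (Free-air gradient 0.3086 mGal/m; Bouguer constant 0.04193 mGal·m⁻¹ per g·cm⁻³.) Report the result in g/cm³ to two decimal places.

Δg_obs = 979287.72 − 979628.40 = -340.68 mGal over Δh = 2408.7 − 726.2 = 1682.5 m
Equal Bouguer anomalies ⇒ Δg_obs + (0.3086 − 0.04193ρ)·Δh = 0
0.3086 − 0.04193ρ = −Δg_obs/Δh = 0.20248
ρ = (0.3086 − 0.20248) / 0.04193 = 2.53 g/cm³

2.53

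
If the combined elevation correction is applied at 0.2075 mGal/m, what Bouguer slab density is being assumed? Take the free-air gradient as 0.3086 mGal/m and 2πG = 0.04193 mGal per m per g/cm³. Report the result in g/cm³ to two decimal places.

2.41

0.2075 = 0.3086 − 0.04193 × ρ
ρ = (0.3086 − 0.2075) / 0.04193 = 2.41 g/cm³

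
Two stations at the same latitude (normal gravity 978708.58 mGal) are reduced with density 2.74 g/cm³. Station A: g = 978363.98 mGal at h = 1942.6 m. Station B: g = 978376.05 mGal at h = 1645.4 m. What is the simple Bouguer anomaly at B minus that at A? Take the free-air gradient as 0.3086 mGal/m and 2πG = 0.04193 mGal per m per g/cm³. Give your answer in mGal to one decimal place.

Δg_SB(A) = 978363.98 − 978708.58 + 0.3086×1942.6 − 0.04193×2.74×1942.6 = 31.70 mGal
Δg_SB(B) = 978376.05 − 978708.58 + 0.3086×1645.4 − 0.04193×2.74×1645.4 = -13.80 mGal
Difference = -13.80 − (31.70) = -45.50 mGal

-45.5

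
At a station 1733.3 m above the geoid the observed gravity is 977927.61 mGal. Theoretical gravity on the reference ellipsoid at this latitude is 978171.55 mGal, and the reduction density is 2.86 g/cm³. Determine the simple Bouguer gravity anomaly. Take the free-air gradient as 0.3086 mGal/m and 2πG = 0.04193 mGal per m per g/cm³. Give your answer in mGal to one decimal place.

83.1

Free-air correction = 0.3086 × 1733.3 = 534.90 mGal
Free-air anomaly = 977927.61 − 978171.55 + (534.90) = 290.96 mGal
Bouguer slab correction = 0.04193 × 2.86 × 1733.3 = 207.86 mGal
Simple Bouguer anomaly = 290.96 − (207.86) = 83.10 mGal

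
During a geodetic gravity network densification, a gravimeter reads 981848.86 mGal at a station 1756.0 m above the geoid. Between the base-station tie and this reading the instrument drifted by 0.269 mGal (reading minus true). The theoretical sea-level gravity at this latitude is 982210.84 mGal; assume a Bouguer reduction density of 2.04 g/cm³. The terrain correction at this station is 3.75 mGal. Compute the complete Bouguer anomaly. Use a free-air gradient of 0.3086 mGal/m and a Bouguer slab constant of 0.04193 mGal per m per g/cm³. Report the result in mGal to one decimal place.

33.2

Drift-corrected reading = 981848.86 − (0.269) = 981848.591 mGal
Free-air correction = 0.3086 × 1756.0 = 541.90 mGal
Free-air anomaly = 981848.591 − 982210.84 + (541.90) = 179.651 mGal
Bouguer slab correction = 0.04193 × 2.04 × 1756.0 = 150.20 mGal
Simple Bouguer anomaly = 179.651 − (150.20) = 29.451 mGal
Complete Bouguer anomaly = 29.451 + 3.75 = 33.201 mGal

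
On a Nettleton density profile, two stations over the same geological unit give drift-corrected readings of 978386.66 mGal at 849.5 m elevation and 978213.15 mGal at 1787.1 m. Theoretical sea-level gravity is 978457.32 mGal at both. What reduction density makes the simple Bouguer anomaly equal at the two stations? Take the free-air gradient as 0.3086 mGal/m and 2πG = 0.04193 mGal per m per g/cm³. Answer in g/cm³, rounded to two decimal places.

2.95

Δg_obs = 978213.15 − 978386.66 = -173.51 mGal over Δh = 1787.1 − 849.5 = 937.6 m
Equal Bouguer anomalies ⇒ Δg_obs + (0.3086 − 0.04193ρ)·Δh = 0
0.3086 − 0.04193ρ = −Δg_obs/Δh = 0.18506
ρ = (0.3086 − 0.18506) / 0.04193 = 2.95 g/cm³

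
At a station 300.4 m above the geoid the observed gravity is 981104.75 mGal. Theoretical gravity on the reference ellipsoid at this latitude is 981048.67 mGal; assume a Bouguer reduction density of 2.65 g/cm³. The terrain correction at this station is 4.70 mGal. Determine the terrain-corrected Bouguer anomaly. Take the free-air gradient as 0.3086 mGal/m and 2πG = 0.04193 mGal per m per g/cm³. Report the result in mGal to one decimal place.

120.1

Free-air correction = 0.3086 × 300.4 = 92.70 mGal
Free-air anomaly = 981104.75 − 981048.67 + (92.70) = 148.78 mGal
Bouguer slab correction = 0.04193 × 2.65 × 300.4 = 33.38 mGal
Simple Bouguer anomaly = 148.78 − (33.38) = 115.40 mGal
Complete Bouguer anomaly = 115.40 + 4.70 = 120.10 mGal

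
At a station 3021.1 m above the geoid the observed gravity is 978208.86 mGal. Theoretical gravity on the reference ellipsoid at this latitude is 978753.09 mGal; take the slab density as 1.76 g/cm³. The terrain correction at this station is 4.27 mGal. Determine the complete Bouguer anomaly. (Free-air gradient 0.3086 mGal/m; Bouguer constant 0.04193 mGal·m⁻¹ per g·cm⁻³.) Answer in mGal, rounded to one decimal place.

Free-air correction = 0.3086 × 3021.1 = 932.31 mGal
Free-air anomaly = 978208.86 − 978753.09 + (932.31) = 388.08 mGal
Bouguer slab correction = 0.04193 × 1.76 × 3021.1 = 222.95 mGal
Simple Bouguer anomaly = 388.08 − (222.95) = 165.13 mGal
Complete Bouguer anomaly = 165.13 + 4.27 = 169.40 mGal

169.4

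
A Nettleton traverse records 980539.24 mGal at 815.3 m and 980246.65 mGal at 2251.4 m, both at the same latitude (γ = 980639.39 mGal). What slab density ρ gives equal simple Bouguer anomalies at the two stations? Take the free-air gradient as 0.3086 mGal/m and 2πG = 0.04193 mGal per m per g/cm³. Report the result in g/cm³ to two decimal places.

2.50

Δg_obs = 980246.65 − 980539.24 = -292.59 mGal over Δh = 2251.4 − 815.3 = 1436.1 m
Equal Bouguer anomalies ⇒ Δg_obs + (0.3086 − 0.04193ρ)·Δh = 0
0.3086 − 0.04193ρ = −Δg_obs/Δh = 0.20374
ρ = (0.3086 − 0.20374) / 0.04193 = 2.50 g/cm³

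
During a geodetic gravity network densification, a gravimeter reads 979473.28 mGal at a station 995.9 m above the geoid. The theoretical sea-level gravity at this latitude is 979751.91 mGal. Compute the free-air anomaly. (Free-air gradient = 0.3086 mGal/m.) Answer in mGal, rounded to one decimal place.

Free-air correction = 0.3086 × 995.9 = 307.33 mGal
Free-air anomaly = 979473.28 − 979751.91 + (307.33) = 28.70 mGal

28.7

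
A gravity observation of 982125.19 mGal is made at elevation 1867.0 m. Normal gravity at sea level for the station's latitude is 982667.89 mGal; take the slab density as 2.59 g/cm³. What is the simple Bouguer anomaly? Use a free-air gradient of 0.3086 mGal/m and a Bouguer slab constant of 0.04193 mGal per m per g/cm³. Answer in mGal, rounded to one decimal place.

-169.3

Free-air correction = 0.3086 × 1867.0 = 576.16 mGal
Free-air anomaly = 982125.19 − 982667.89 + (576.16) = 33.46 mGal
Bouguer slab correction = 0.04193 × 2.59 × 1867.0 = 202.75 mGal
Simple Bouguer anomaly = 33.46 − (202.75) = -169.29 mGal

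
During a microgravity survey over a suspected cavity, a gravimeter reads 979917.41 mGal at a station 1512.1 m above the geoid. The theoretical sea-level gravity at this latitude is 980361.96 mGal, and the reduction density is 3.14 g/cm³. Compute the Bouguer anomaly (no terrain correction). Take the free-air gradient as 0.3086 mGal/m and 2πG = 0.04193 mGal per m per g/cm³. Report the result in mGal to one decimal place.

Free-air correction = 0.3086 × 1512.1 = 466.63 mGal
Free-air anomaly = 979917.41 − 980361.96 + (466.63) = 22.08 mGal
Bouguer slab correction = 0.04193 × 3.14 × 1512.1 = 199.08 mGal
Simple Bouguer anomaly = 22.08 − (199.08) = -177.00 mGal

-177.0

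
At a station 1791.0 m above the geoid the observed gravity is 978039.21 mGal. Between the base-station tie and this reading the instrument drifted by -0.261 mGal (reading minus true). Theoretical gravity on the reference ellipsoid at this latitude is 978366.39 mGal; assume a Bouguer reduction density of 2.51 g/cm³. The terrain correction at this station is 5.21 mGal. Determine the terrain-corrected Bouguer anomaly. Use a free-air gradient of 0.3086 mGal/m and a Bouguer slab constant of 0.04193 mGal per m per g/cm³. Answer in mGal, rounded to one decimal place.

42.5

Drift-corrected reading = 978039.21 − (-0.261) = 978039.471 mGal
Free-air correction = 0.3086 × 1791.0 = 552.70 mGal
Free-air anomaly = 978039.471 − 978366.39 + (552.70) = 225.781 mGal
Bouguer slab correction = 0.04193 × 2.51 × 1791.0 = 188.49 mGal
Simple Bouguer anomaly = 225.781 − (188.49) = 37.291 mGal
Complete Bouguer anomaly = 37.291 + 5.21 = 42.501 mGal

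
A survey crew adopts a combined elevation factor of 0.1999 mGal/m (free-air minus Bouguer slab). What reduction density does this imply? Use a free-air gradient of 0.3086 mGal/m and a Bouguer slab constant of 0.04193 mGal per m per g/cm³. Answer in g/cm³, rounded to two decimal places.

0.1999 = 0.3086 − 0.04193 × ρ
ρ = (0.3086 − 0.1999) / 0.04193 = 2.59 g/cm³

2.59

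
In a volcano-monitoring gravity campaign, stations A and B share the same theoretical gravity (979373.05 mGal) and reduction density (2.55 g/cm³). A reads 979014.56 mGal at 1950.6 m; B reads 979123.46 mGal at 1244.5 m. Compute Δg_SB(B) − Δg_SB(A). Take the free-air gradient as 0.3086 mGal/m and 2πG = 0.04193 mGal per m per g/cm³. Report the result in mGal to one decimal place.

-33.5

Δg_SB(A) = 979014.56 − 979373.05 + 0.3086×1950.6 − 0.04193×2.55×1950.6 = 34.90 mGal
Δg_SB(B) = 979123.46 − 979373.05 + 0.3086×1244.5 − 0.04193×2.55×1244.5 = 1.40 mGal
Difference = 1.40 − (34.90) = -33.50 mGal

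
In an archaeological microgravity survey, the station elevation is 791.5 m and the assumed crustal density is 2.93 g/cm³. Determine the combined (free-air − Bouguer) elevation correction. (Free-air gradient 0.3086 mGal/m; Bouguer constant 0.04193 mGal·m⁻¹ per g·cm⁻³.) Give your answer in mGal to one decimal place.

Combined gradient = 0.3086 − 0.04193 × 2.93 = 0.1857451 mGal/m
Combined elevation correction = 0.1857451 × 791.5 = 147.0 mGal

147.0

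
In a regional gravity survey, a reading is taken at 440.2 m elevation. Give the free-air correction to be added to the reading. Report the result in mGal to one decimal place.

135.8

Free-air correction = 0.3086 × 440.2 = 135.8 mGal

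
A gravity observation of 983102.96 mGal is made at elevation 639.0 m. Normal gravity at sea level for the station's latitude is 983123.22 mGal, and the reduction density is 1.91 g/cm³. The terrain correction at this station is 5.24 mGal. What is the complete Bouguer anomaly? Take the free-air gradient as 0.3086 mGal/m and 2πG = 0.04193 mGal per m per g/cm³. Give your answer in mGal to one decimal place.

Free-air correction = 0.3086 × 639.0 = 197.20 mGal
Free-air anomaly = 983102.96 − 983123.22 + (197.20) = 176.94 mGal
Bouguer slab correction = 0.04193 × 1.91 × 639.0 = 51.18 mGal
Simple Bouguer anomaly = 176.94 − (51.18) = 125.76 mGal
Complete Bouguer anomaly = 125.76 + 5.24 = 131.00 mGal

131.0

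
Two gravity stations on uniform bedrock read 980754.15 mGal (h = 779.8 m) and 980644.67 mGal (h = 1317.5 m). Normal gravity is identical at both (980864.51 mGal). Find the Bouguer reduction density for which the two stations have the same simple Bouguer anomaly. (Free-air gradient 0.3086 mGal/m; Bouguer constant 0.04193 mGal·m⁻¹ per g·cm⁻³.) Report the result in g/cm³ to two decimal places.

Δg_obs = 980644.67 − 980754.15 = -109.48 mGal over Δh = 1317.5 − 779.8 = 537.7 m
Equal Bouguer anomalies ⇒ Δg_obs + (0.3086 − 0.04193ρ)·Δh = 0
0.3086 − 0.04193ρ = −Δg_obs/Δh = 0.20361
ρ = (0.3086 − 0.20361) / 0.04193 = 2.50 g/cm³

2.50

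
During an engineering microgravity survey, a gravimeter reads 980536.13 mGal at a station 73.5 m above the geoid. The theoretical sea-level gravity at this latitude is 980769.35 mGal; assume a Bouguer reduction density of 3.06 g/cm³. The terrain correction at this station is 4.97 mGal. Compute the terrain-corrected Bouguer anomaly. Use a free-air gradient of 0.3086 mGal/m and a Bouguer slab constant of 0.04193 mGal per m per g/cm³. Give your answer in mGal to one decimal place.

-215.0

Free-air correction = 0.3086 × 73.5 = 22.68 mGal
Free-air anomaly = 980536.13 − 980769.35 + (22.68) = -210.54 mGal
Bouguer slab correction = 0.04193 × 3.06 × 73.5 = 9.43 mGal
Simple Bouguer anomaly = -210.54 − (9.43) = -219.97 mGal
Complete Bouguer anomaly = -219.97 + 4.97 = -215.00 mGal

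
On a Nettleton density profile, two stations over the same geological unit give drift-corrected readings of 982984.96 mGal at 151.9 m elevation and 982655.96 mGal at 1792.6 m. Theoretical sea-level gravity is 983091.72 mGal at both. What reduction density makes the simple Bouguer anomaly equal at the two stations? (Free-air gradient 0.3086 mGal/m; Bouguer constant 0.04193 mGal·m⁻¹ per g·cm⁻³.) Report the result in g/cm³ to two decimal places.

Δg_obs = 982655.96 − 982984.96 = -329.00 mGal over Δh = 1792.6 − 151.9 = 1640.7 m
Equal Bouguer anomalies ⇒ Δg_obs + (0.3086 − 0.04193ρ)·Δh = 0
0.3086 − 0.04193ρ = −Δg_obs/Δh = 0.20052
ρ = (0.3086 − 0.20052) / 0.04193 = 2.58 g/cm³

2.58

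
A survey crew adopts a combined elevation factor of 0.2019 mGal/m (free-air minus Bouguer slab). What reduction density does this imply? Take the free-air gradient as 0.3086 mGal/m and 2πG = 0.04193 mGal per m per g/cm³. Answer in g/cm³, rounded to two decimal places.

0.2019 = 0.3086 − 0.04193 × ρ
ρ = (0.3086 − 0.2019) / 0.04193 = 2.54 g/cm³

2.54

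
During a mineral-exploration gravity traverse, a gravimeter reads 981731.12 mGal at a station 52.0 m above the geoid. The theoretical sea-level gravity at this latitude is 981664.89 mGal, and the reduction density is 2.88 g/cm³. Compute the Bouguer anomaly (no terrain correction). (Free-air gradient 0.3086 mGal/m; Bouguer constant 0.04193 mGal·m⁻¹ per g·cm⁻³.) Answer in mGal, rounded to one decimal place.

76.0

Free-air correction = 0.3086 × 52.0 = 16.05 mGal
Free-air anomaly = 981731.12 − 981664.89 + (16.05) = 82.28 mGal
Bouguer slab correction = 0.04193 × 2.88 × 52.0 = 6.28 mGal
Simple Bouguer anomaly = 82.28 − (6.28) = 76.00 mGal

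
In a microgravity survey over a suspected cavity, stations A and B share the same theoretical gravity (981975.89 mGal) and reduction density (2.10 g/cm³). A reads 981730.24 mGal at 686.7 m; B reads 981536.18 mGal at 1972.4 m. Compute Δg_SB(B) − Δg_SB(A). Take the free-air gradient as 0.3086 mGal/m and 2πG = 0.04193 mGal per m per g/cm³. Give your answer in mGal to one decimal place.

89.5

Δg_SB(A) = 981730.24 − 981975.89 + 0.3086×686.7 − 0.04193×2.10×686.7 = -94.20 mGal
Δg_SB(B) = 981536.18 − 981975.89 + 0.3086×1972.4 − 0.04193×2.10×1972.4 = -4.70 mGal
Difference = -4.70 − (-94.20) = 89.50 mGal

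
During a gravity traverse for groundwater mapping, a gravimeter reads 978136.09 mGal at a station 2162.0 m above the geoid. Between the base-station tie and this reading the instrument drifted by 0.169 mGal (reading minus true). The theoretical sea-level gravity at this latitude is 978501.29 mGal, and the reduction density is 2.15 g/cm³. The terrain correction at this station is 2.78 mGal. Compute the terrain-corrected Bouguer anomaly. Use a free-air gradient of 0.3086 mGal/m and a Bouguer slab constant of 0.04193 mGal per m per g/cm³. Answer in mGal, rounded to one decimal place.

Drift-corrected reading = 978136.09 − (0.169) = 978135.921 mGal
Free-air correction = 0.3086 × 2162.0 = 667.19 mGal
Free-air anomaly = 978135.921 − 978501.29 + (667.19) = 301.821 mGal
Bouguer slab correction = 0.04193 × 2.15 × 2162.0 = 194.90 mGal
Simple Bouguer anomaly = 301.821 − (194.90) = 106.921 mGal
Complete Bouguer anomaly = 106.921 + 2.78 = 109.701 mGal

109.7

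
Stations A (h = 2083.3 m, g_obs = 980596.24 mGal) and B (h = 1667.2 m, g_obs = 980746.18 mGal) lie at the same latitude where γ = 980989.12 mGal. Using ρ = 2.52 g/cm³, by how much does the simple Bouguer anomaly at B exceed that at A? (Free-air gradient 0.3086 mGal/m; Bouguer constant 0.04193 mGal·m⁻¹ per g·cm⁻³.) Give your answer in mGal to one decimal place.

65.5

Δg_SB(A) = 980596.24 − 980989.12 + 0.3086×2083.3 − 0.04193×2.52×2083.3 = 29.90 mGal
Δg_SB(B) = 980746.18 − 980989.12 + 0.3086×1667.2 − 0.04193×2.52×1667.2 = 95.40 mGal
Difference = 95.40 − (29.90) = 65.50 mGal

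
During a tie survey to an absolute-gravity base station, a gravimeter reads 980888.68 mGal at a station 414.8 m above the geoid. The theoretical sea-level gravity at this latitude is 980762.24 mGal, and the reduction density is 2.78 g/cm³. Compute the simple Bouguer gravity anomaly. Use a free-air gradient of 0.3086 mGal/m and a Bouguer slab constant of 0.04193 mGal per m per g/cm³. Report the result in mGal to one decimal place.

206.1

Free-air correction = 0.3086 × 414.8 = 128.01 mGal
Free-air anomaly = 980888.68 − 980762.24 + (128.01) = 254.45 mGal
Bouguer slab correction = 0.04193 × 2.78 × 414.8 = 48.35 mGal
Simple Bouguer anomaly = 254.45 − (48.35) = 206.10 mGal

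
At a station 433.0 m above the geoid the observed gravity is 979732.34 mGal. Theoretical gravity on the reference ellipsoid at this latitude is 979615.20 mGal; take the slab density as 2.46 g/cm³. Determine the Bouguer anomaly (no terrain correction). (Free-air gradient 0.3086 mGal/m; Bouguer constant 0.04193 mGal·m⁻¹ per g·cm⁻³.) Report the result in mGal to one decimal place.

Free-air correction = 0.3086 × 433.0 = 133.62 mGal
Free-air anomaly = 979732.34 − 979615.20 + (133.62) = 250.76 mGal
Bouguer slab correction = 0.04193 × 2.46 × 433.0 = 44.66 mGal
Simple Bouguer anomaly = 250.76 − (44.66) = 206.10 mGal

206.1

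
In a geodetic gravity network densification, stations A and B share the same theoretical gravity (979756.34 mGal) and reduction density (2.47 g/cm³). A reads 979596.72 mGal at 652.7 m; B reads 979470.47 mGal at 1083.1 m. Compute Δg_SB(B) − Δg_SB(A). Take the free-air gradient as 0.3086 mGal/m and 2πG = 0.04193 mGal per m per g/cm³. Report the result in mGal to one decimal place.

Δg_SB(A) = 979596.72 − 979756.34 + 0.3086×652.7 − 0.04193×2.47×652.7 = -25.80 mGal
Δg_SB(B) = 979470.47 − 979756.34 + 0.3086×1083.1 − 0.04193×2.47×1083.1 = -63.80 mGal
Difference = -63.80 − (-25.80) = -38.00 mGal

-38.0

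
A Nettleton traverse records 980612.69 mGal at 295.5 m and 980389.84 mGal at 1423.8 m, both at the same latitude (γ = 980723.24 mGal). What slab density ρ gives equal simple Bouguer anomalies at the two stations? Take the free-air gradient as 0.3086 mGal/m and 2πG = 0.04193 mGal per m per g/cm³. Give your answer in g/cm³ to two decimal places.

Δg_obs = 980389.84 − 980612.69 = -222.85 mGal over Δh = 1423.8 − 295.5 = 1128.3 m
Equal Bouguer anomalies ⇒ Δg_obs + (0.3086 − 0.04193ρ)·Δh = 0
0.3086 − 0.04193ρ = −Δg_obs/Δh = 0.19751
ρ = (0.3086 − 0.19751) / 0.04193 = 2.65 g/cm³

2.65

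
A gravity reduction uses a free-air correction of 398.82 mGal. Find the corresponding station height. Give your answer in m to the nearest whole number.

h = 398.82 / 0.3086 = 1292.35 m

1292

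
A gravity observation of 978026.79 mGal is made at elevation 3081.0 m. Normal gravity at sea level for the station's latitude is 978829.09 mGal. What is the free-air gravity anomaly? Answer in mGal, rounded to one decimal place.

Free-air correction = 0.3086 × 3081.0 = 950.80 mGal
Free-air anomaly = 978026.79 − 978829.09 + (950.80) = 148.50 mGal

148.5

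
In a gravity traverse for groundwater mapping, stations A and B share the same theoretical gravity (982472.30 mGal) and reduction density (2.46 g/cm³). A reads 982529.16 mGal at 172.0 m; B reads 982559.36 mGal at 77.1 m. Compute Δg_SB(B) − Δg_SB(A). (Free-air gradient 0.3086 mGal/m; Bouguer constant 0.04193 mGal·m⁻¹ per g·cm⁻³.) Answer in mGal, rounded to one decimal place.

10.7

Δg_SB(A) = 982529.16 − 982472.30 + 0.3086×172.0 − 0.04193×2.46×172.0 = 92.20 mGal
Δg_SB(B) = 982559.36 − 982472.30 + 0.3086×77.1 − 0.04193×2.46×77.1 = 102.90 mGal
Difference = 102.90 − (92.20) = 10.70 mGal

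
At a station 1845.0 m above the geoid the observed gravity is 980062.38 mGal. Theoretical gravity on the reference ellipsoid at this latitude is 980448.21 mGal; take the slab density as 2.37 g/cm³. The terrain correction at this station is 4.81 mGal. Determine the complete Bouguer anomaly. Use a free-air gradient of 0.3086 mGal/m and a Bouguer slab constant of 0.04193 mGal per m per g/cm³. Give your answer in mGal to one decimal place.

Free-air correction = 0.3086 × 1845.0 = 569.37 mGal
Free-air anomaly = 980062.38 − 980448.21 + (569.37) = 183.54 mGal
Bouguer slab correction = 0.04193 × 2.37 × 1845.0 = 183.35 mGal
Simple Bouguer anomaly = 183.54 − (183.35) = 0.19 mGal
Complete Bouguer anomaly = 0.19 + 4.81 = 5.00 mGal

5.0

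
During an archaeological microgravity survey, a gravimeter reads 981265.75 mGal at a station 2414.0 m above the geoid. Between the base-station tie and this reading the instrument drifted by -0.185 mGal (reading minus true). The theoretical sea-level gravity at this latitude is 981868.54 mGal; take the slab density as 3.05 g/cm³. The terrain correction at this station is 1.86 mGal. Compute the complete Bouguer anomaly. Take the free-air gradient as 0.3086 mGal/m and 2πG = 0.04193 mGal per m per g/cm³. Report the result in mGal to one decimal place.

-164.5

Drift-corrected reading = 981265.75 − (-0.185) = 981265.935 mGal
Free-air correction = 0.3086 × 2414.0 = 744.96 mGal
Free-air anomaly = 981265.935 − 981868.54 + (744.96) = 142.355 mGal
Bouguer slab correction = 0.04193 × 3.05 × 2414.0 = 308.72 mGal
Simple Bouguer anomaly = 142.355 − (308.72) = -166.365 mGal
Complete Bouguer anomaly = -166.365 + 1.86 = -164.505 mGal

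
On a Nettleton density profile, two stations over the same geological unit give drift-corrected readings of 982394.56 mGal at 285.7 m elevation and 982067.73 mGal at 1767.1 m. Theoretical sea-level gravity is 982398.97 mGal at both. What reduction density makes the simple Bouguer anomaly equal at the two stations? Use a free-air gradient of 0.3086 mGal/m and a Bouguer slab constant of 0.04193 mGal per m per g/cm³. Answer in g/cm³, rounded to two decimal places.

2.10

Δg_obs = 982067.73 − 982394.56 = -326.83 mGal over Δh = 1767.1 − 285.7 = 1481.4 m
Equal Bouguer anomalies ⇒ Δg_obs + (0.3086 − 0.04193ρ)·Δh = 0
0.3086 − 0.04193ρ = −Δg_obs/Δh = 0.22062
ρ = (0.3086 − 0.22062) / 0.04193 = 2.10 g/cm³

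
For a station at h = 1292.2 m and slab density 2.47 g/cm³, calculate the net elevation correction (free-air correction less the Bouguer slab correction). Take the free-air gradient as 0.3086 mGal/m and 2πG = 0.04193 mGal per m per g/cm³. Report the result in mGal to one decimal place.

264.9

Combined gradient = 0.3086 − 0.04193 × 2.47 = 0.2050329 mGal/m
Combined elevation correction = 0.2050329 × 1292.2 = 264.9 mGal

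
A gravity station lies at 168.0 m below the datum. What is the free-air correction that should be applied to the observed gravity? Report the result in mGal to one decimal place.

-51.8

Free-air correction = 0.3086 × -168.0 = -51.8 mGal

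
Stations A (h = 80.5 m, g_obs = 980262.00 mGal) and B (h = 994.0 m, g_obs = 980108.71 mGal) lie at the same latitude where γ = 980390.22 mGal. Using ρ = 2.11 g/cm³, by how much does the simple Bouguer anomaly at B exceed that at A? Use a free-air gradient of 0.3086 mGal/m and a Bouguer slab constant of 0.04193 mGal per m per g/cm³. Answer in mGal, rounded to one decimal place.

Δg_SB(A) = 980262.00 − 980390.22 + 0.3086×80.5 − 0.04193×2.11×80.5 = -110.50 mGal
Δg_SB(B) = 980108.71 − 980390.22 + 0.3086×994.0 − 0.04193×2.11×994.0 = -62.70 mGal
Difference = -62.70 − (-110.50) = 47.80 mGal

47.8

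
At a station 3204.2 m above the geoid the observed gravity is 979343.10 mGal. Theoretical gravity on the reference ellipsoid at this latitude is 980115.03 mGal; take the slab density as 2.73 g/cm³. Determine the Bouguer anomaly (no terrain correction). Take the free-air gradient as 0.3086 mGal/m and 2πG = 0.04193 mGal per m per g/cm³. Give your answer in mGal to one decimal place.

-149.9

Free-air correction = 0.3086 × 3204.2 = 988.82 mGal
Free-air anomaly = 979343.10 − 980115.03 + (988.82) = 216.89 mGal
Bouguer slab correction = 0.04193 × 2.73 × 3204.2 = 366.78 mGal
Simple Bouguer anomaly = 216.89 − (366.78) = -149.89 mGal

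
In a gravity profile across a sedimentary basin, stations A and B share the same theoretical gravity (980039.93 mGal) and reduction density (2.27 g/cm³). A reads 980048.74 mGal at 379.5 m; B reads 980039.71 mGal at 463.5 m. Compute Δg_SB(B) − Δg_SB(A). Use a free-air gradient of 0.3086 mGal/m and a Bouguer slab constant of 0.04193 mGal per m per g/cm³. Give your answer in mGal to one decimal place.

Δg_SB(A) = 980048.74 − 980039.93 + 0.3086×379.5 − 0.04193×2.27×379.5 = 89.80 mGal
Δg_SB(B) = 980039.71 − 980039.93 + 0.3086×463.5 − 0.04193×2.27×463.5 = 98.70 mGal
Difference = 98.70 − (89.80) = 8.90 mGal

8.9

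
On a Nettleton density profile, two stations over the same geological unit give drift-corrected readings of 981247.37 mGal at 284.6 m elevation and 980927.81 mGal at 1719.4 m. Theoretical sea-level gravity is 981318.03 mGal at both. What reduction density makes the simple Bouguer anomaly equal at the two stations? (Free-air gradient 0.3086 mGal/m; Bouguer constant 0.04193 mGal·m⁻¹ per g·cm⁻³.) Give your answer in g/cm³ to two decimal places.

2.05

Δg_obs = 980927.81 − 981247.37 = -319.56 mGal over Δh = 1719.4 − 284.6 = 1434.8 m
Equal Bouguer anomalies ⇒ Δg_obs + (0.3086 − 0.04193ρ)·Δh = 0
0.3086 − 0.04193ρ = −Δg_obs/Δh = 0.22272
ρ = (0.3086 − 0.22272) / 0.04193 = 2.05 g/cm³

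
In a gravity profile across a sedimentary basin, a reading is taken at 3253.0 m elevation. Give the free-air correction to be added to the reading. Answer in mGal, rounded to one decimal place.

Free-air correction = 0.3086 × 3253.0 = 1003.9 mGal

1003.9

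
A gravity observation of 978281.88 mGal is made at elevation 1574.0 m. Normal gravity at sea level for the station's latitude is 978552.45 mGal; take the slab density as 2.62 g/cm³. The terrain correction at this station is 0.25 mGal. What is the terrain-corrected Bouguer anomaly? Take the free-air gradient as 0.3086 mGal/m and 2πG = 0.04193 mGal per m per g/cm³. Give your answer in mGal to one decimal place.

42.5

Free-air correction = 0.3086 × 1574.0 = 485.74 mGal
Free-air anomaly = 978281.88 − 978552.45 + (485.74) = 215.17 mGal
Bouguer slab correction = 0.04193 × 2.62 × 1574.0 = 172.91 mGal
Simple Bouguer anomaly = 215.17 − (172.91) = 42.26 mGal
Complete Bouguer anomaly = 42.26 + 0.25 = 42.51 mGal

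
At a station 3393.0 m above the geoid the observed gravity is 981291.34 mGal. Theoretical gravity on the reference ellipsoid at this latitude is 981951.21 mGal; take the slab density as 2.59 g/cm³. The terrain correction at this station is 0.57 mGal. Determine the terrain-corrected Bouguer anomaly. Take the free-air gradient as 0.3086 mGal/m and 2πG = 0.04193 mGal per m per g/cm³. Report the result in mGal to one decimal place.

19.3

Free-air correction = 0.3086 × 3393.0 = 1047.08 mGal
Free-air anomaly = 981291.34 − 981951.21 + (1047.08) = 387.21 mGal
Bouguer slab correction = 0.04193 × 2.59 × 3393.0 = 368.48 mGal
Simple Bouguer anomaly = 387.21 − (368.48) = 18.73 mGal
Complete Bouguer anomaly = 18.73 + 0.57 = 19.30 mGal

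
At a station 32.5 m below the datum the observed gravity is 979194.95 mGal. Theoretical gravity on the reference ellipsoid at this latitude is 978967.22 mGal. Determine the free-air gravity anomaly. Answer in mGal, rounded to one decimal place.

Free-air correction = 0.3086 × -32.5 = -10.03 mGal
Free-air anomaly = 979194.95 − 978967.22 + (-10.03) = 217.70 mGal

217.7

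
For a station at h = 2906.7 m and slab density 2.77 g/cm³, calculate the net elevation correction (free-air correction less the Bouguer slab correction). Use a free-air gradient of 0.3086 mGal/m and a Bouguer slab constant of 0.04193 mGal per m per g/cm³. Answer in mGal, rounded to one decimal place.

559.4

Combined gradient = 0.3086 − 0.04193 × 2.77 = 0.1924539 mGal/m
Combined elevation correction = 0.1924539 × 2906.7 = 559.4 mGal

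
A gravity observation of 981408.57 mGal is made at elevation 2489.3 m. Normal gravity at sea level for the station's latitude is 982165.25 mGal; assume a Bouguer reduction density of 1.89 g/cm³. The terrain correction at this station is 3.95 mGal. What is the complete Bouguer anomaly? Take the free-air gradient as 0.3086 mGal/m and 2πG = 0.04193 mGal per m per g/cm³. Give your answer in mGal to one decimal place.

Free-air correction = 0.3086 × 2489.3 = 768.20 mGal
Free-air anomaly = 981408.57 − 982165.25 + (768.20) = 11.52 mGal
Bouguer slab correction = 0.04193 × 1.89 × 2489.3 = 197.27 mGal
Simple Bouguer anomaly = 11.52 − (197.27) = -185.75 mGal
Complete Bouguer anomaly = -185.75 + 3.95 = -181.80 mGal

-181.8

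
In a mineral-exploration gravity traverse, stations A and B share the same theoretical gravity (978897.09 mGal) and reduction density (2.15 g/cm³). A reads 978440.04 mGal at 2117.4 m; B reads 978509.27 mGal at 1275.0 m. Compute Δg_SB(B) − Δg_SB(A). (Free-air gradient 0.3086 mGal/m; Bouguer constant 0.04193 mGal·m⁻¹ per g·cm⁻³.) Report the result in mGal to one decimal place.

-114.8

Δg_SB(A) = 978440.04 − 978897.09 + 0.3086×2117.4 − 0.04193×2.15×2117.4 = 5.50 mGal
Δg_SB(B) = 978509.27 − 978897.09 + 0.3086×1275.0 − 0.04193×2.15×1275.0 = -109.30 mGal
Difference = -109.30 − (5.50) = -114.80 mGal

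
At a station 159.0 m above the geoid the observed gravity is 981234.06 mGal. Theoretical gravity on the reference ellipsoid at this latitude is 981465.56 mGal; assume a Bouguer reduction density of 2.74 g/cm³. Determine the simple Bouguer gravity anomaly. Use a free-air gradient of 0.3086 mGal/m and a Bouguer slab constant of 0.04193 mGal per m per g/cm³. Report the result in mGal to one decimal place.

-200.7

Free-air correction = 0.3086 × 159.0 = 49.07 mGal
Free-air anomaly = 981234.06 − 981465.56 + (49.07) = -182.43 mGal
Bouguer slab correction = 0.04193 × 2.74 × 159.0 = 18.27 mGal
Simple Bouguer anomaly = -182.43 − (18.27) = -200.70 mGal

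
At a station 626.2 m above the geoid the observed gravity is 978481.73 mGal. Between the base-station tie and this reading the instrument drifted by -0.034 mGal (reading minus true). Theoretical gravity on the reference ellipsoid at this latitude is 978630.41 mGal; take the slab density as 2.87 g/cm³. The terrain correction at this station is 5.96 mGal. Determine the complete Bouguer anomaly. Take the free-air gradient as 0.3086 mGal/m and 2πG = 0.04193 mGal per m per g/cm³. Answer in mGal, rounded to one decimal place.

-24.8

Drift-corrected reading = 978481.73 − (-0.034) = 978481.764 mGal
Free-air correction = 0.3086 × 626.2 = 193.25 mGal
Free-air anomaly = 978481.764 − 978630.41 + (193.25) = 44.604 mGal
Bouguer slab correction = 0.04193 × 2.87 × 626.2 = 75.36 mGal
Simple Bouguer anomaly = 44.604 − (75.36) = -30.756 mGal
Complete Bouguer anomaly = -30.756 + 5.96 = -24.796 mGal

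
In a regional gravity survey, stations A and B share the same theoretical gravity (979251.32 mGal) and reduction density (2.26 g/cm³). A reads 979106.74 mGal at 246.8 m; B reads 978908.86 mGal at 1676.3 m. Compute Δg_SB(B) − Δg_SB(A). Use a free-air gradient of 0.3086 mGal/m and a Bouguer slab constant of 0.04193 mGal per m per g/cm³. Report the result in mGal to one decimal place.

107.8

Δg_SB(A) = 979106.74 − 979251.32 + 0.3086×246.8 − 0.04193×2.26×246.8 = -91.80 mGal
Δg_SB(B) = 978908.86 − 979251.32 + 0.3086×1676.3 − 0.04193×2.26×1676.3 = 16.00 mGal
Difference = 16.00 − (-91.80) = 107.80 mGal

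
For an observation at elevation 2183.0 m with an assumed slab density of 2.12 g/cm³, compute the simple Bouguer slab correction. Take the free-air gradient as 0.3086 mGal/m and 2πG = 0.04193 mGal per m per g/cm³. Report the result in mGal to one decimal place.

Bouguer slab correction = 0.04193 × 2.12 × 2183.0 = 194.1 mGal

194.1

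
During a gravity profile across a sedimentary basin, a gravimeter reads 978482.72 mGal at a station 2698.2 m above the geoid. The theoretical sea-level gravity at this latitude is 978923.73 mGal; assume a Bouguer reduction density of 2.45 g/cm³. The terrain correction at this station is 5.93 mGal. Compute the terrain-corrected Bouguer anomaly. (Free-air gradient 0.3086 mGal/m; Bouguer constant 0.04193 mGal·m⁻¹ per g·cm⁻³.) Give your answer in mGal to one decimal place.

Free-air correction = 0.3086 × 2698.2 = 832.66 mGal
Free-air anomaly = 978482.72 − 978923.73 + (832.66) = 391.65 mGal
Bouguer slab correction = 0.04193 × 2.45 × 2698.2 = 277.18 mGal
Simple Bouguer anomaly = 391.65 − (277.18) = 114.47 mGal
Complete Bouguer anomaly = 114.47 + 5.93 = 120.40 mGal

120.4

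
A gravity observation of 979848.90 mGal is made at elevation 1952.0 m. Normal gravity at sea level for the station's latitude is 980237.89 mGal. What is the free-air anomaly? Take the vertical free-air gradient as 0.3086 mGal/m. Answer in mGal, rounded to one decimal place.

Free-air correction = 0.3086 × 1952.0 = 602.39 mGal
Free-air anomaly = 979848.90 − 980237.89 + (602.39) = 213.40 mGal

213.4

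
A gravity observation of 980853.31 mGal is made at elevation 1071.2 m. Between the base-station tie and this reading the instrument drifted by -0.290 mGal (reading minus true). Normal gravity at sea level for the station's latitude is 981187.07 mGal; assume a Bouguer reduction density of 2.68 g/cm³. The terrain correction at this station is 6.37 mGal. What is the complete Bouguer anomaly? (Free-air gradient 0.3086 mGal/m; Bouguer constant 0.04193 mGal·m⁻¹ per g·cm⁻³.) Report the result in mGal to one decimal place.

Drift-corrected reading = 980853.31 − (-0.290) = 980853.600 mGal
Free-air correction = 0.3086 × 1071.2 = 330.57 mGal
Free-air anomaly = 980853.600 − 981187.07 + (330.57) = -2.900 mGal
Bouguer slab correction = 0.04193 × 2.68 × 1071.2 = 120.37 mGal
Simple Bouguer anomaly = -2.900 − (120.37) = -123.270 mGal
Complete Bouguer anomaly = -123.270 + 6.37 = -116.900 mGal

-116.9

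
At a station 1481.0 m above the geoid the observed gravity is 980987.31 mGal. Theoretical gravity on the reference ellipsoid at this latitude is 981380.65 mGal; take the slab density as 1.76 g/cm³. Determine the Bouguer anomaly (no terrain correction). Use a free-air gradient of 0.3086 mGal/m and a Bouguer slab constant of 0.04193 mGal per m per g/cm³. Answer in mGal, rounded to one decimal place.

Free-air correction = 0.3086 × 1481.0 = 457.04 mGal
Free-air anomaly = 980987.31 − 981380.65 + (457.04) = 63.70 mGal
Bouguer slab correction = 0.04193 × 1.76 × 1481.0 = 109.29 mGal
Simple Bouguer anomaly = 63.70 − (109.29) = -45.59 mGal

-45.6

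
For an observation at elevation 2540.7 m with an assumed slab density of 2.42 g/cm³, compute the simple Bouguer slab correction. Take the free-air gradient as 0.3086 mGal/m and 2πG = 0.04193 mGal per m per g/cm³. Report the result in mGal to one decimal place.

257.8

Bouguer slab correction = 0.04193 × 2.42 × 2540.7 = 257.8 mGal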